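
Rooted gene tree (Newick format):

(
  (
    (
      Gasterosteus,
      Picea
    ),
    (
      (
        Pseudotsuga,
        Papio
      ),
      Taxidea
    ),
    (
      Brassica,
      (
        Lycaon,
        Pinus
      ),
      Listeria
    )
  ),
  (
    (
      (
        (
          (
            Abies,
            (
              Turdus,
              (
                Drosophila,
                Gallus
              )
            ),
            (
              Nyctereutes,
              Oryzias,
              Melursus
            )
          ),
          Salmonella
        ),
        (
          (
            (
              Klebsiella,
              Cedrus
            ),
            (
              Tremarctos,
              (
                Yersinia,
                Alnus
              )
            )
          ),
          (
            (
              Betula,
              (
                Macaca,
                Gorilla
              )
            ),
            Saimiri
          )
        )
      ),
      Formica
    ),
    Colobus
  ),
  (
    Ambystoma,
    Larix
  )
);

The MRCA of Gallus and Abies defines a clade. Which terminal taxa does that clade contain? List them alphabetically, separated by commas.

Tracing Gallus: it sits inside (Drosophila,Gallus).
Tracing Abies: it sits inside (Abies,(Turdus,(Drosophila,Gallus)),(Nyctereutes,Oryzias,Melursus)).
The smallest clade enclosing both is (Abies,(Turdus,(Drosophila,Gallus)),(Nyctereutes,Oryzias,Melursus)); the answer is its 7 terminal taxa in alphabetical order.

Abies, Drosophila, Gallus, Melursus, Nyctereutes, Oryzias, Turdus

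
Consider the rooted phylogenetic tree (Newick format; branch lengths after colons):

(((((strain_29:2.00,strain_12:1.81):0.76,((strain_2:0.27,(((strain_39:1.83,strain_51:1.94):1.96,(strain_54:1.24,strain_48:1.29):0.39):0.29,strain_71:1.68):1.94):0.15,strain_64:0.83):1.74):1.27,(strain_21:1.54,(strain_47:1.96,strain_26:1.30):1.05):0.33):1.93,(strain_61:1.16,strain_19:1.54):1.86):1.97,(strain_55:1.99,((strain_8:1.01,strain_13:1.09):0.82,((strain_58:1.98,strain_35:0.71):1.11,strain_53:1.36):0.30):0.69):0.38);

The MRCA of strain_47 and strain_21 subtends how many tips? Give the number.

3

The MRCA of strain_47 and strain_21 is the node subtending (strain_21,(strain_47,strain_26)).
That clade contains 3 terminal taxa: strain_21, strain_26, strain_47.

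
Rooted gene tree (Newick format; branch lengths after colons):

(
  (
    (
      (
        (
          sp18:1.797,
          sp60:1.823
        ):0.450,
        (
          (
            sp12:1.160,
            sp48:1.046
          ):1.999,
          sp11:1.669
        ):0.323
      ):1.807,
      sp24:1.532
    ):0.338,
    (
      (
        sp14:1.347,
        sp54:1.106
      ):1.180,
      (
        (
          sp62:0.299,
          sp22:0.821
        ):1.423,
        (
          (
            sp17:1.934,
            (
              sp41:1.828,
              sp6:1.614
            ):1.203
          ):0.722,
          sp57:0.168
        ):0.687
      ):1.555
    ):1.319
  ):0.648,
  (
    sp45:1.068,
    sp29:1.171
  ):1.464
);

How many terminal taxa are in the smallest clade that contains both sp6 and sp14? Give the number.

8

The MRCA of sp6 and sp14 is the node subtending ((sp14,sp54),((sp62,sp22),((sp17,(sp41,sp6)),sp57))).
That clade contains 8 terminal taxa: sp14, sp17, sp22, sp41, sp54, sp57, sp6, sp62.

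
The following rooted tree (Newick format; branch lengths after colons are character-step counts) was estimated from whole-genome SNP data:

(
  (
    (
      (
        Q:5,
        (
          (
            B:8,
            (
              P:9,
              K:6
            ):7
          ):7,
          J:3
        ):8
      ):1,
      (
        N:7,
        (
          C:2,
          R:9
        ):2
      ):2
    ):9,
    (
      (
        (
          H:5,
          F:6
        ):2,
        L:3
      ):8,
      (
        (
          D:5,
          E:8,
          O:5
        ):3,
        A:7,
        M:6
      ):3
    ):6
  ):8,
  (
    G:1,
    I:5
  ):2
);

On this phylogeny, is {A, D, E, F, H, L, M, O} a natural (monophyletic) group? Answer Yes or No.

Yes

The most recent common ancestor of these taxa subtends (((H,F),L),((D,E,O),A,M)).
That clade has exactly 8 tips — every listed taxon and nothing else — so the group is monophyletic.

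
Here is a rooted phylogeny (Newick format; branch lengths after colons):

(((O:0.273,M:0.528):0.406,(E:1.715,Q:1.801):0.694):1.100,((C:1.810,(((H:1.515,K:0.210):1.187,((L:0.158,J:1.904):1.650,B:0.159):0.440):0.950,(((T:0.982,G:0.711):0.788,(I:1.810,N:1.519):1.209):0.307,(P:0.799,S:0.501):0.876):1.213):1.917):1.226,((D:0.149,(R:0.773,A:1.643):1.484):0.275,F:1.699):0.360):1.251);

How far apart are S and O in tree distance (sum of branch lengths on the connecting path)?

8.763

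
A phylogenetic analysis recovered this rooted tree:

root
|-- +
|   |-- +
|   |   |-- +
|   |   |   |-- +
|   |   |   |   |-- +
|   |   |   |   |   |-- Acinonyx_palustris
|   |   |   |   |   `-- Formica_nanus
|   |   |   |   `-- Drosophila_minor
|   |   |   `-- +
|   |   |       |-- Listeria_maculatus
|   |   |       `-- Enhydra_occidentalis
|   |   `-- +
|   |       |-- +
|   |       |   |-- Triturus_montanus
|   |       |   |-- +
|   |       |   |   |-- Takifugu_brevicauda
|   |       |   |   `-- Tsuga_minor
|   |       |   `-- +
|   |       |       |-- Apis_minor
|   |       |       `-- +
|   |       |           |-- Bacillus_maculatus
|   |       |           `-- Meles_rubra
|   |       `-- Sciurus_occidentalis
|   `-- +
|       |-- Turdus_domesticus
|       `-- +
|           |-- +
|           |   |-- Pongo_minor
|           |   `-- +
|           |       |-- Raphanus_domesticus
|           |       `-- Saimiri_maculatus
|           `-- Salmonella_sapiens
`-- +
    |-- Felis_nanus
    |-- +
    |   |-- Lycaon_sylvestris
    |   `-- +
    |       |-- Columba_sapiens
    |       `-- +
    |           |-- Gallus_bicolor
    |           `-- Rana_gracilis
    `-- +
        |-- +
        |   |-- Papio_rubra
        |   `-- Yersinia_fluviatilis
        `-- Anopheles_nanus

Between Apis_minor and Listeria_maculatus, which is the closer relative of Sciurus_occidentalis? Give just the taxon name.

The MRCA of Sciurus_occidentalis and Apis_minor subtends ((Triturus_montanus,(Takifugu_brevicauda,Tsuga_minor),(Apis_minor,(Bacillus_maculatus,Meles_rubra))),Sciurus_occidentalis) (7 taxa).
The MRCA of Sciurus_occidentalis and Listeria_maculatus subtends ((((Acinonyx_palustris,Formica_nanus),Drosophila_minor),(Listeria_maculatus,Enhydra_occidentalis)),((Triturus_montanus,(Takifugu_brevicauda,Tsuga_minor),(Apis_minor,(Bacillus_maculatus,Meles_rubra))),Sciurus_occidentalis)) (12 taxa).
The first is nested inside the second, so Sciurus_occidentalis shares a more recent common ancestor with Apis_minor.

Apis_minor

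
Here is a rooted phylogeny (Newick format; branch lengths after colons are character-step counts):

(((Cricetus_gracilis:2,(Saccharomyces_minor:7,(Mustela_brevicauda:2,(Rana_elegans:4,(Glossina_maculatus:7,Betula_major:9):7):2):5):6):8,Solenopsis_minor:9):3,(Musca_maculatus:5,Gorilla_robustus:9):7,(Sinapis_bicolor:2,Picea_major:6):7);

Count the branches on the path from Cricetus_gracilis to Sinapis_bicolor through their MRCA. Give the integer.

5

The MRCA of Cricetus_gracilis and Sinapis_bicolor is the root of the tree.
From Cricetus_gracilis up to that node: 3 branches. From Sinapis_bicolor up to the same node: 2 branches. Total: 3 + 2 = 5.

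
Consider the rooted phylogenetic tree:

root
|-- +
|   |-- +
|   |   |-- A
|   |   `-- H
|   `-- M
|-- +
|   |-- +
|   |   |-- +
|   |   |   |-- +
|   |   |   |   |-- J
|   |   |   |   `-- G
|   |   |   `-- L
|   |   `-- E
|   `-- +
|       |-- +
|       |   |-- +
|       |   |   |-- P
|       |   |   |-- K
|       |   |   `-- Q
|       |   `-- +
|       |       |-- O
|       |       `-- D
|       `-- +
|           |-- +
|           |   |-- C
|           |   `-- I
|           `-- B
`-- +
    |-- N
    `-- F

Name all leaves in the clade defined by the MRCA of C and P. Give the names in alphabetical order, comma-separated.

Tracing C: it sits inside (C,I).
Tracing P: it sits inside (P,K,Q).
The smallest clade enclosing both is (((P,K,Q),(O,D)),((C,I),B)); the answer is its 8 terminal taxa in alphabetical order.

B, C, D, I, K, O, P, Q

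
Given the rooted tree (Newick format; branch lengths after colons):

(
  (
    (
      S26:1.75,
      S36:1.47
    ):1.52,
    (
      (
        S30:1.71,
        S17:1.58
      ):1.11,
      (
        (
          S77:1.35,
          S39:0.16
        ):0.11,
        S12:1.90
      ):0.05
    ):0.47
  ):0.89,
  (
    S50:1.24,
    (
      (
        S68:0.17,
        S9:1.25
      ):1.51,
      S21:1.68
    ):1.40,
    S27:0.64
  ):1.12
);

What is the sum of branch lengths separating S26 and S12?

5.69

The path runs S26 → … → MRCA → … → S12; the MRCA is the node subtending ((S26,S36),((S30,S17),((S77,S39),S12))).
Branch lengths along that path: 1.75 + 1.52 + 0.47 + 0.05 + 1.90 = 5.69.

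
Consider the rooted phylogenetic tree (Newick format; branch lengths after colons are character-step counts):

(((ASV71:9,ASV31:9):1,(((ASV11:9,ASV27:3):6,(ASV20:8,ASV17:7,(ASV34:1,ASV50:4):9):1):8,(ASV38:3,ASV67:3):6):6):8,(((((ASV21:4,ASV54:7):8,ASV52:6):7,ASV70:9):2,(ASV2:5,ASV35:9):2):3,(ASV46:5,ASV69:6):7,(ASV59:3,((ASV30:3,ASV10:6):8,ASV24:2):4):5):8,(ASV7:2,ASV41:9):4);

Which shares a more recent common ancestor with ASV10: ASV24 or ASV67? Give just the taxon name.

ASV24

The MRCA of ASV10 and ASV24 subtends ((ASV30,ASV10),ASV24) (3 taxa).
The MRCA of ASV10 and ASV67 is the root, subtending the entire tree (24 taxa).
The first is nested inside the second, so ASV10 shares a more recent common ancestor with ASV24.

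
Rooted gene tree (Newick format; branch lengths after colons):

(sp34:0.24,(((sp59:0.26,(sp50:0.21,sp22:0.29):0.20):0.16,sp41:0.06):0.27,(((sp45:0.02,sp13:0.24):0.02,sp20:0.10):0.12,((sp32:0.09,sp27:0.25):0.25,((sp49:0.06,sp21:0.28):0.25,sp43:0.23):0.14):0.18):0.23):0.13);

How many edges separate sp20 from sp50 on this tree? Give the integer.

7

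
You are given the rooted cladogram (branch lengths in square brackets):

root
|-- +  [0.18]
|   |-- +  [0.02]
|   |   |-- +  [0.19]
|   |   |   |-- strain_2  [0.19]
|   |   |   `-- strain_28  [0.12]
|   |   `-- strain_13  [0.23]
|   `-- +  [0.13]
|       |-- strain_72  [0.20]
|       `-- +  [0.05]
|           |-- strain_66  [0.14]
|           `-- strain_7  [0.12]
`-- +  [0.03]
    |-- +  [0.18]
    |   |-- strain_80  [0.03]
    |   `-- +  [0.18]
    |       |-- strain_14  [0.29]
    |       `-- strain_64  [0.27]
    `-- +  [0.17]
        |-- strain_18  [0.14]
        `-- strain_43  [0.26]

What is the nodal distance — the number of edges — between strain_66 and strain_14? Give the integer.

The MRCA of strain_66 and strain_14 is the root of the tree.
From strain_66 up to that node: 4 branches. From strain_14 up to the same node: 4 branches. Total: 4 + 4 = 8.

8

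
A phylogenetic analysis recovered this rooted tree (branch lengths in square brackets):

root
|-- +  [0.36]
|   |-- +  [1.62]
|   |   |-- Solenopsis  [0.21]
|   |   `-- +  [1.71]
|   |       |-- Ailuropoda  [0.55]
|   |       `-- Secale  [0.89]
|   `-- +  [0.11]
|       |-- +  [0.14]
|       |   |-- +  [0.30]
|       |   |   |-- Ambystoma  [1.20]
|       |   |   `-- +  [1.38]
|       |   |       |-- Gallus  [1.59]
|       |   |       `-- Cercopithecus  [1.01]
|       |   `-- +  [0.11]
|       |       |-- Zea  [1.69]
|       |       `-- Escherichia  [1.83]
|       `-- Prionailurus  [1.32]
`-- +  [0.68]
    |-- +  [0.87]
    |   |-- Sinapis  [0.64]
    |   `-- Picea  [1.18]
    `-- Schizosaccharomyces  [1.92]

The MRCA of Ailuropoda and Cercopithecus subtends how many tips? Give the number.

The MRCA of Ailuropoda and Cercopithecus is the node subtending ((Solenopsis,(Ailuropoda,Secale)),(((Ambystoma,(Gallus,Cercopithecus)),(Zea,Escherichia)),Prionailurus)).
That clade contains 9 terminal taxa: Ailuropoda, Ambystoma, Cercopithecus, Escherichia, Gallus, Prionailurus, Secale, Solenopsis, Zea.

9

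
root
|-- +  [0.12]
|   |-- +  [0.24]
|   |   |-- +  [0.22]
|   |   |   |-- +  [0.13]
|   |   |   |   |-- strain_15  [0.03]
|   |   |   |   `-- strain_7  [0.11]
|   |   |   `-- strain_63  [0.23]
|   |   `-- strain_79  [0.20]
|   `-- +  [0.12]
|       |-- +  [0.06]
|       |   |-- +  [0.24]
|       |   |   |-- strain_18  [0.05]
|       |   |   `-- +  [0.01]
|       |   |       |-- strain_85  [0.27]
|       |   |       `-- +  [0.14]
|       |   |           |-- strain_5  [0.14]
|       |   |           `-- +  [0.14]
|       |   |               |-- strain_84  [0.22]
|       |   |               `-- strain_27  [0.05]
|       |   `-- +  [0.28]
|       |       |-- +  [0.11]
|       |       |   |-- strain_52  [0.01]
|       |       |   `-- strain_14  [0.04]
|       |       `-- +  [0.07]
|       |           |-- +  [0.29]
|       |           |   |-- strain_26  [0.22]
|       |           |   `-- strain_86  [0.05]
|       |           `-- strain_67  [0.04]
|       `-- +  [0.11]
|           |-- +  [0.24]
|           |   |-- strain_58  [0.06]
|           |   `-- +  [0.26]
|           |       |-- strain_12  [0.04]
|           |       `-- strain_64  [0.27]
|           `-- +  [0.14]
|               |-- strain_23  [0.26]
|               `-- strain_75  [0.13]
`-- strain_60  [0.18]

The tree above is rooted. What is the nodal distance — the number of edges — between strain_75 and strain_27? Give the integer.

9

The MRCA of strain_75 and strain_27 is the node subtending (((strain_18,(strain_85,(strain_5,(strain_84,strain_27)))),((strain_52,strain_14),((strain_26,strain_86),strain_67))),((strain_58,(strain_12,strain_64)),(strain_23,strain_75))).
From strain_75 up to that node: 3 branches. From strain_27 up to the same node: 6 branches. Total: 3 + 6 = 9.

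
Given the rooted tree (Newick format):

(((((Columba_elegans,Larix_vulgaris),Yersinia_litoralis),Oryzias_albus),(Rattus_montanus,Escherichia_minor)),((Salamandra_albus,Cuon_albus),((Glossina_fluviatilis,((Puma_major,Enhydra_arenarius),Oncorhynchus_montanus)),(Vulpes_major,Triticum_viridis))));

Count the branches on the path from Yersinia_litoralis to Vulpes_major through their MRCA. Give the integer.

The MRCA of Yersinia_litoralis and Vulpes_major is the root of the tree.
From Yersinia_litoralis up to that node: 4 branches. From Vulpes_major up to the same node: 4 branches. Total: 4 + 4 = 8.

8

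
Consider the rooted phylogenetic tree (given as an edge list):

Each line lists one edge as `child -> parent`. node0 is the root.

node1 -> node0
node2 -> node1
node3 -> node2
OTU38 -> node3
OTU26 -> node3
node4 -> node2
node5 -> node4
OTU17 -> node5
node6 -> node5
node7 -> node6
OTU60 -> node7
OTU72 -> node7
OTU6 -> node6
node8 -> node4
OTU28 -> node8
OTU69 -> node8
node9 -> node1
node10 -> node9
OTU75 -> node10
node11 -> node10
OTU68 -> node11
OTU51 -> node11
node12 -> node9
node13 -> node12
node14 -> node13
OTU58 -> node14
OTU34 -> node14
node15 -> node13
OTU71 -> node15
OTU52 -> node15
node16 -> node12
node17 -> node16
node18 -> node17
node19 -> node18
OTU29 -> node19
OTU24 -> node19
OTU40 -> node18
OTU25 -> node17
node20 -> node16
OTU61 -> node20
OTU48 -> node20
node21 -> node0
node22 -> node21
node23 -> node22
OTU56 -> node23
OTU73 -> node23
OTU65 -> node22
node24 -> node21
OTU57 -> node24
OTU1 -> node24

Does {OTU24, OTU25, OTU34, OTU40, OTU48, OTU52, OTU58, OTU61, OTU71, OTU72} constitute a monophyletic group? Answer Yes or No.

No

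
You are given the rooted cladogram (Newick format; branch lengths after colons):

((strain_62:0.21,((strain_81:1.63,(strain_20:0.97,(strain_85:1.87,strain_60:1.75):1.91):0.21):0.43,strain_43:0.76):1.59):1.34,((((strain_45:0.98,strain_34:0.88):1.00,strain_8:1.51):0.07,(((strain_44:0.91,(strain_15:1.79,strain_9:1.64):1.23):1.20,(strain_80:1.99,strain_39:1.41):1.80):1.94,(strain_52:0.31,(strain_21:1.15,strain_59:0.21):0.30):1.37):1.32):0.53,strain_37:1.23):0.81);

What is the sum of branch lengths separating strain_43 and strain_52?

The path runs strain_43 → … → MRCA → … → strain_52; the MRCA is the root of the tree.
Branch lengths along that path: 0.76 + 1.59 + 1.34 + 0.81 + 0.53 + 1.32 + 1.37 + 0.31 = 8.03.

8.03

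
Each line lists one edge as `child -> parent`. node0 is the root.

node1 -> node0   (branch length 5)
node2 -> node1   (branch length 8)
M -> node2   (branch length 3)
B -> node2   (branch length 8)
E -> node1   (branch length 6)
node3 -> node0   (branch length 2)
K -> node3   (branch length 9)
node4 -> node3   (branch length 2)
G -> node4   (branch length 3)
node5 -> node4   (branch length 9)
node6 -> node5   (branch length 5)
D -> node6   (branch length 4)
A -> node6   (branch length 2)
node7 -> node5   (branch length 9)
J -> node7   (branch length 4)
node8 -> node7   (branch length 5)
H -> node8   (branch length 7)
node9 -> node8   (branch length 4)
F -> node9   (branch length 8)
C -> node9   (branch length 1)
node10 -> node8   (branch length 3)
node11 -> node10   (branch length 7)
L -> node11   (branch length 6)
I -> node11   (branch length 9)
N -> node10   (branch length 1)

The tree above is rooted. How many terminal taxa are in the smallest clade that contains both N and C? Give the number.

The MRCA of N and C is the node subtending (H,(F,C),((L,I),N)).
That clade contains 6 terminal taxa: C, F, H, I, L, N.

6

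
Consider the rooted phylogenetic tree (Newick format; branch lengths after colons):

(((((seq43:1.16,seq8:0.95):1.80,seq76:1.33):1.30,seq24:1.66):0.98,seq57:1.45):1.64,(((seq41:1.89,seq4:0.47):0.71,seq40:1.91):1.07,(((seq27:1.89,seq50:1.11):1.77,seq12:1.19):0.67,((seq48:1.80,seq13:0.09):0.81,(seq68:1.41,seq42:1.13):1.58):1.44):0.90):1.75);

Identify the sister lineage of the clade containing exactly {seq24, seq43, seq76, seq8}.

The clade containing exactly {seq24, seq43, seq76, seq8} attaches to the tree at the node subtending ((((seq43,seq8),seq76),seq24),seq57).
The other lineage descending from that same node — the sister group — is the single tip seq57.

seq57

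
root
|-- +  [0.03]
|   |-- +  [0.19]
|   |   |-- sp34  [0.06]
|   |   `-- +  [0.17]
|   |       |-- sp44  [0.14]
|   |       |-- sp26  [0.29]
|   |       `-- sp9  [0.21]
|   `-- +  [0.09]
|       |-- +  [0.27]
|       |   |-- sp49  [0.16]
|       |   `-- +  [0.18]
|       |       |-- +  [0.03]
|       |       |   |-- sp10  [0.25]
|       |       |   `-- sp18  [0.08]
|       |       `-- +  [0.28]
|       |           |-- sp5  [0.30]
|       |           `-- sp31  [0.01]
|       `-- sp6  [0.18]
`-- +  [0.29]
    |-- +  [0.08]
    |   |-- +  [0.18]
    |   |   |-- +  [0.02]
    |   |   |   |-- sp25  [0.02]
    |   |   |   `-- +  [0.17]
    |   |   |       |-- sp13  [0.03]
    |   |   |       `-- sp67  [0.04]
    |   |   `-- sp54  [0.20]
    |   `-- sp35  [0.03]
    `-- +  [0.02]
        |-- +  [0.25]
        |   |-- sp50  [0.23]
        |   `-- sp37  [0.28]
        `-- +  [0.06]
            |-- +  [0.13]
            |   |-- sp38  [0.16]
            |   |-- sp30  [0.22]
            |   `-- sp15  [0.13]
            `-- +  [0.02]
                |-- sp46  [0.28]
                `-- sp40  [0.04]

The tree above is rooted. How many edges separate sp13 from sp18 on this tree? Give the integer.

The MRCA of sp13 and sp18 is the root of the tree.
From sp13 up to that node: 6 branches. From sp18 up to the same node: 6 branches. Total: 6 + 6 = 12.

12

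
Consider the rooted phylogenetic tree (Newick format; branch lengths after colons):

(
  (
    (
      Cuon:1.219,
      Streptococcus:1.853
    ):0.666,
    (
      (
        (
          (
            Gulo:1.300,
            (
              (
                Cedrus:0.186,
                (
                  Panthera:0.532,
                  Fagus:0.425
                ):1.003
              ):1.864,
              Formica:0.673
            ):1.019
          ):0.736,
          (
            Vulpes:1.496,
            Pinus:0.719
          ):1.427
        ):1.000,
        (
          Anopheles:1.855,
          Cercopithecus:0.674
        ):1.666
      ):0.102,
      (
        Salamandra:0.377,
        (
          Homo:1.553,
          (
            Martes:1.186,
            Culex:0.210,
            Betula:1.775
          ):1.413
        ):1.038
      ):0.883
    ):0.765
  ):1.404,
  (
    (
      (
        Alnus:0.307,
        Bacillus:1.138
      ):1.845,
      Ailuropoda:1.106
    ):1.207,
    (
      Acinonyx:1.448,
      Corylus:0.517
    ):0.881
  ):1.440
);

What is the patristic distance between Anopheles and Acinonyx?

The path runs Anopheles → … → MRCA → … → Acinonyx; the MRCA is the root of the tree.
Branch lengths along that path: 1.855 + 1.666 + 0.102 + 0.765 + 1.404 + 1.440 + 0.881 + 1.448 = 9.561.

9.561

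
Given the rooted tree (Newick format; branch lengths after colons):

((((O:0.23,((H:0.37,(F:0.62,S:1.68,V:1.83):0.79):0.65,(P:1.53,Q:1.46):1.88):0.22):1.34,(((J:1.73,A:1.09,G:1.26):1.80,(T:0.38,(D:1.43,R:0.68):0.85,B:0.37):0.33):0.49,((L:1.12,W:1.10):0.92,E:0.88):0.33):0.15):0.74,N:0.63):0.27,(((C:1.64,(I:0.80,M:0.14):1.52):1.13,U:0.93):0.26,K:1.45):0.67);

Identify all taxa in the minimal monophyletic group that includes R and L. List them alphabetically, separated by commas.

A, B, D, E, G, J, L, R, T, W

Tracing R: it sits inside (D,R).
Tracing L: it sits inside (L,W).
The smallest clade enclosing both is (((J,A,G),(T,(D,R),B)),((L,W),E)); the answer is its 10 terminal taxa in alphabetical order.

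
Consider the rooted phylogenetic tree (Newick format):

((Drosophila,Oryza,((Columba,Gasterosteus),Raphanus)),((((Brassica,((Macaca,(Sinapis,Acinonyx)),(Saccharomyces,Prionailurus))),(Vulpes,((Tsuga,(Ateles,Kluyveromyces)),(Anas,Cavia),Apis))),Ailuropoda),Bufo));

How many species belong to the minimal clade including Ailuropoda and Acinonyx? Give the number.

The MRCA of Ailuropoda and Acinonyx is the node subtending (((Brassica,((Macaca,(Sinapis,Acinonyx)),(Saccharomyces,Prionailurus))),(Vulpes,((Tsuga,(Ateles,Kluyveromyces)),(Anas,Cavia),Apis))),Ailuropoda).
That clade contains 14 terminal taxa: Acinonyx, Ailuropoda, Anas, Apis, Ateles, Brassica, Cavia, Kluyveromyces, Macaca, Prionailurus, Saccharomyces, Sinapis, Tsuga, Vulpes.

14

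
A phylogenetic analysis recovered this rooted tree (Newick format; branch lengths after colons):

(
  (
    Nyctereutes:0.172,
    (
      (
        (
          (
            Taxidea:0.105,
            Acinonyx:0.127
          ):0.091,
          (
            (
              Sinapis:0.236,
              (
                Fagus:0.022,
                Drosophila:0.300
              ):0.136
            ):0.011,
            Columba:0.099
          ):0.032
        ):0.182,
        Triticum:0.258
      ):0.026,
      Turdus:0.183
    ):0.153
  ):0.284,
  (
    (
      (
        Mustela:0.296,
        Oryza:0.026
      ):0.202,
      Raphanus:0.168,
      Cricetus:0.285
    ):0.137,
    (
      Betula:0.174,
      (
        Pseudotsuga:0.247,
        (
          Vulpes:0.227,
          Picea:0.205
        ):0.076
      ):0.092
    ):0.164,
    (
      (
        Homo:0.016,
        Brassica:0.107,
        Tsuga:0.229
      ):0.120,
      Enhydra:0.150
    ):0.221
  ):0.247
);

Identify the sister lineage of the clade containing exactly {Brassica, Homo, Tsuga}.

The clade containing exactly {Brassica, Homo, Tsuga} attaches to the tree at the node subtending ((Homo,Brassica,Tsuga),Enhydra).
The other lineage descending from that same node — the sister group — is the single tip Enhydra.

Enhydra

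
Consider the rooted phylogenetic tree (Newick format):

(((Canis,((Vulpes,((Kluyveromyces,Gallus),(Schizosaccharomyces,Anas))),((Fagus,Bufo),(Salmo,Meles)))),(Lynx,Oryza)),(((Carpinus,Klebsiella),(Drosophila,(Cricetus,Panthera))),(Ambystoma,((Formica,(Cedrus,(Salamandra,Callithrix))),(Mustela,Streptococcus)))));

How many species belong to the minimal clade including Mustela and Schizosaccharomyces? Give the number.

The MRCA of Mustela and Schizosaccharomyces is the root, so the clade is the entire tree.
That clade contains 24 terminal taxa: Ambystoma, Anas, Bufo, Callithrix, Canis, Carpinus, Cedrus, Cricetus, Drosophila, Fagus, Formica, Gallus, Klebsiella, Kluyveromyces, Lynx, Meles, Mustela, Oryza, Panthera, Salamandra, Salmo, Schizosaccharomyces, Streptococcus, Vulpes.

24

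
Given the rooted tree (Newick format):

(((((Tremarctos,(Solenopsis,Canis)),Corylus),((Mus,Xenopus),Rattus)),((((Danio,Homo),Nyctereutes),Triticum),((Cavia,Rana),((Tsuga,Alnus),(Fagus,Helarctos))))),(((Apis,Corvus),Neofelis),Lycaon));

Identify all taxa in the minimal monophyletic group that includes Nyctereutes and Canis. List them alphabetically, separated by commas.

Alnus, Canis, Cavia, Corylus, Danio, Fagus, Helarctos, Homo, Mus, Nyctereutes, Rana, Rattus, Solenopsis, Tremarctos, Triticum, Tsuga, Xenopus

Tracing Nyctereutes: it sits inside ((Danio,Homo),Nyctereutes).
Tracing Canis: it sits inside (Solenopsis,Canis).
The smallest clade enclosing both is ((((Tremarctos,(Solenopsis,Canis)),Corylus),((Mus,Xenopus),Rattus)),((((Danio,Homo),Nyctereutes),Triticum),((Cavia,Rana),((Tsuga,Alnus),(Fagus,Helarctos))))); the answer is its 17 terminal taxa in alphabetical order.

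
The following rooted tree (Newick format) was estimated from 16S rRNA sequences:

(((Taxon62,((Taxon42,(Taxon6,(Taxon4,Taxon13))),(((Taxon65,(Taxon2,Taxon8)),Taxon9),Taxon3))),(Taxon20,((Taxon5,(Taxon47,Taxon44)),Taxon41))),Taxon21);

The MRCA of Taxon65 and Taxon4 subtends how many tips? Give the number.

9

The MRCA of Taxon65 and Taxon4 is the node subtending ((Taxon42,(Taxon6,(Taxon4,Taxon13))),(((Taxon65,(Taxon2,Taxon8)),Taxon9),Taxon3)).
That clade contains 9 terminal taxa: Taxon13, Taxon2, Taxon3, Taxon4, Taxon42, Taxon6, Taxon65, Taxon8, Taxon9.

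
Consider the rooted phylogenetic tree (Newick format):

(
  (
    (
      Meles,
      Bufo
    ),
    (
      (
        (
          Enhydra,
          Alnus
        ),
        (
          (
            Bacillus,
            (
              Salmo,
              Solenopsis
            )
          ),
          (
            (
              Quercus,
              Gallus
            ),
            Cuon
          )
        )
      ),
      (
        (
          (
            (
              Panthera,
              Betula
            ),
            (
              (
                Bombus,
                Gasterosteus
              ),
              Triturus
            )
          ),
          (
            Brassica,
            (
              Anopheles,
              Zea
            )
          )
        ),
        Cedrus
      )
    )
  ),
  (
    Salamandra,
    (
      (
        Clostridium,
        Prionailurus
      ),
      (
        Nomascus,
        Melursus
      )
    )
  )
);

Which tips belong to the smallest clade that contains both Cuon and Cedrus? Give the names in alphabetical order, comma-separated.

Alnus, Anopheles, Bacillus, Betula, Bombus, Brassica, Cedrus, Cuon, Enhydra, Gallus, Gasterosteus, Panthera, Quercus, Salmo, Solenopsis, Triturus, Zea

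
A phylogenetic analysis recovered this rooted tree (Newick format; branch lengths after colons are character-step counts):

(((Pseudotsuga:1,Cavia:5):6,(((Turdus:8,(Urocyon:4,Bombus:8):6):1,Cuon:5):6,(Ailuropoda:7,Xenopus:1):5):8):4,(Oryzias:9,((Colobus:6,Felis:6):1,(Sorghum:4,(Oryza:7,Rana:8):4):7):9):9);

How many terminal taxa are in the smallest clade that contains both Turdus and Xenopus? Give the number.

6

The MRCA of Turdus and Xenopus is the node subtending (((Turdus,(Urocyon,Bombus)),Cuon),(Ailuropoda,Xenopus)).
That clade contains 6 terminal taxa: Ailuropoda, Bombus, Cuon, Turdus, Urocyon, Xenopus.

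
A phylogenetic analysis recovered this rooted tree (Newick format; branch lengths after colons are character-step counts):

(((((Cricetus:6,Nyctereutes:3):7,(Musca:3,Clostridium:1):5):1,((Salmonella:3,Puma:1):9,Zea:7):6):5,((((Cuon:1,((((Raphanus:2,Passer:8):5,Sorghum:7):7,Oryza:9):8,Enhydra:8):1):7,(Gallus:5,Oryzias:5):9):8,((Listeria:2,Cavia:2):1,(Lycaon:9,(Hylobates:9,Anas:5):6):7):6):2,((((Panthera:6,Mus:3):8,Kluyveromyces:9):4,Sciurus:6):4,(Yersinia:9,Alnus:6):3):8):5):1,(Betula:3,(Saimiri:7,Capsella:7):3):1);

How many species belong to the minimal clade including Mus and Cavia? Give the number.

The MRCA of Mus and Cavia is the node subtending ((((Cuon,((((Raphanus,Passer),Sorghum),Oryza),Enhydra)),(Gallus,Oryzias)),((Listeria,Cavia),(Lycaon,(Hylobates,Anas)))),((((Panthera,Mus),Kluyveromyces),Sciurus),(Yersinia,Alnus))).
That clade contains 19 terminal taxa: Alnus, Anas, Cavia, Cuon, Enhydra, Gallus, Hylobates, Kluyveromyces, Listeria, Lycaon, Mus, Oryza, Oryzias, Panthera, Passer, Raphanus, Sciurus, Sorghum, Yersinia.

19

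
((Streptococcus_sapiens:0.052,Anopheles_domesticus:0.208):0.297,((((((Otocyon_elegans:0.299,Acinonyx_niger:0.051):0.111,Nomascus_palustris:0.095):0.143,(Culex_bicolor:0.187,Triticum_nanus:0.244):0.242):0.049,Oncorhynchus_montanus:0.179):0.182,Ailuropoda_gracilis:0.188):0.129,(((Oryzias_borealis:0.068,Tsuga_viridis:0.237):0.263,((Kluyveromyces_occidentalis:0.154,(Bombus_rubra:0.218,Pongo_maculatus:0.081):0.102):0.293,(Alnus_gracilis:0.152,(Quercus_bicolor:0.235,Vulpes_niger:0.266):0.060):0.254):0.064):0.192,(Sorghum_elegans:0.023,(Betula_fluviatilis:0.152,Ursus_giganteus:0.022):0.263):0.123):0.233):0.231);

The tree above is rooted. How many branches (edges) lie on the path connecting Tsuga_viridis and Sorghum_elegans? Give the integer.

The MRCA of Tsuga_viridis and Sorghum_elegans is the node subtending (((Oryzias_borealis,Tsuga_viridis),((Kluyveromyces_occidentalis,(Bombus_rubra,Pongo_maculatus)),(Alnus_gracilis,(Quercus_bicolor,Vulpes_niger)))),(Sorghum_elegans,(Betula_fluviatilis,Ursus_giganteus))).
From Tsuga_viridis up to that node: 3 branches. From Sorghum_elegans up to the same node: 2 branches. Total: 3 + 2 = 5.

5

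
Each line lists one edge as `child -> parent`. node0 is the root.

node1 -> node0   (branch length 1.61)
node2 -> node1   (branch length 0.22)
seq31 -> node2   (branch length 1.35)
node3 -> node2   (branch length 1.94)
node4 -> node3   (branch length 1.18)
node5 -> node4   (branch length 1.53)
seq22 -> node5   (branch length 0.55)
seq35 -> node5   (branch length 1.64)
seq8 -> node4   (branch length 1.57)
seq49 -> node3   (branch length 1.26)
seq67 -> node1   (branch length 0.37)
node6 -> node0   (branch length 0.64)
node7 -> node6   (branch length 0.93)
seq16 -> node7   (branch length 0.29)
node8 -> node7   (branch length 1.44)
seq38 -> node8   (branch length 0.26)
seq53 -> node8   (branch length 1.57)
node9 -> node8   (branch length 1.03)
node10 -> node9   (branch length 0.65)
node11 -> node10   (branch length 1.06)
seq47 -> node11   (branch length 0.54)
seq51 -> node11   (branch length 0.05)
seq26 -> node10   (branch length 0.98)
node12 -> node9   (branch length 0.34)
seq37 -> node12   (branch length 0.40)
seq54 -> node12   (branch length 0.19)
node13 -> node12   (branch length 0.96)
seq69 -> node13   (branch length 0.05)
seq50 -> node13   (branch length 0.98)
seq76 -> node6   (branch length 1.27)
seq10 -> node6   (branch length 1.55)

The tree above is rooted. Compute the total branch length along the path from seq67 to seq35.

The path runs seq67 → … → MRCA → … → seq35; the MRCA is the node subtending ((seq31,(((seq22,seq35),seq8),seq49)),seq67).
Branch lengths along that path: 0.37 + 0.22 + 1.94 + 1.18 + 1.53 + 1.64 = 6.88.

6.88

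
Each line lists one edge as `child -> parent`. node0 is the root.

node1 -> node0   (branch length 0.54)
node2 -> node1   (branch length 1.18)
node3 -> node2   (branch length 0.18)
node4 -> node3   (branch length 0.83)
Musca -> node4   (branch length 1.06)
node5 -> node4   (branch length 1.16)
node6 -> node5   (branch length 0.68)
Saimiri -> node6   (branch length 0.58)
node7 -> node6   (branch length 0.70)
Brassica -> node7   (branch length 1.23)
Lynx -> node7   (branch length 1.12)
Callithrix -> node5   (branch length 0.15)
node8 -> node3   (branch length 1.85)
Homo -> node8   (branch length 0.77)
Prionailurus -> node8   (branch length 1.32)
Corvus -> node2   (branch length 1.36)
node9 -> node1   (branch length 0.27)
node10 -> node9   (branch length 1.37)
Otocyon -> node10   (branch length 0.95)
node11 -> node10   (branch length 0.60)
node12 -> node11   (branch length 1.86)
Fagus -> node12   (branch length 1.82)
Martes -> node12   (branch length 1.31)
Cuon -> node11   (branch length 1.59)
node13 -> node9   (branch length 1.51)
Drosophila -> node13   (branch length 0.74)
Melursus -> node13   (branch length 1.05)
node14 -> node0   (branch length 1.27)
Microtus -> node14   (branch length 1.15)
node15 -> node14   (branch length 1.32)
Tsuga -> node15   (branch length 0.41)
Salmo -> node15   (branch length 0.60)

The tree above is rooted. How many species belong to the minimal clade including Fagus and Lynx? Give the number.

The MRCA of Fagus and Lynx is the node subtending ((((Musca,((Saimiri,(Brassica,Lynx)),Callithrix)),(Homo,Prionailurus)),Corvus),((Otocyon,((Fagus,Martes),Cuon)),(Drosophila,Melursus))).
That clade contains 14 terminal taxa: Brassica, Callithrix, Corvus, Cuon, Drosophila, Fagus, Homo, Lynx, Martes, Melursus, Musca, Otocyon, Prionailurus, Saimiri.

14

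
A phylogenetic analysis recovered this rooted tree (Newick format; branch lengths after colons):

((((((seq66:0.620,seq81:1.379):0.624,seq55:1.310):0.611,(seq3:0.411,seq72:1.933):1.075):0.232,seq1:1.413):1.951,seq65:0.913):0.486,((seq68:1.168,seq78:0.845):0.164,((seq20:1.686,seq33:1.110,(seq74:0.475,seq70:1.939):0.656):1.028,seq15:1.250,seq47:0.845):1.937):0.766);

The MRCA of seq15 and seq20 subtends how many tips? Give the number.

The MRCA of seq15 and seq20 is the node subtending ((seq20,seq33,(seq74,seq70)),seq15,seq47).
That clade contains 6 terminal taxa: seq15, seq20, seq33, seq47, seq70, seq74.

6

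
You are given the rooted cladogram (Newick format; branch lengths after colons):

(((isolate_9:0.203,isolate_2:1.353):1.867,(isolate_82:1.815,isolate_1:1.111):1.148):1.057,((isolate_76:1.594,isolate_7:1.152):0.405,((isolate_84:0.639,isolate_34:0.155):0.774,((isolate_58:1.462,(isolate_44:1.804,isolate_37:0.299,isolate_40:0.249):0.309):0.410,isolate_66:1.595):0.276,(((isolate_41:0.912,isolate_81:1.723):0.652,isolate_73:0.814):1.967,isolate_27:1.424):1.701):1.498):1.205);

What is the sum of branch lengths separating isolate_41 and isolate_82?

The path runs isolate_41 → … → MRCA → … → isolate_82; the MRCA is the root of the tree.
Branch lengths along that path: 0.912 + 0.652 + 1.967 + 1.701 + 1.498 + 1.205 + 1.057 + 1.148 + 1.815 = 11.955.

11.955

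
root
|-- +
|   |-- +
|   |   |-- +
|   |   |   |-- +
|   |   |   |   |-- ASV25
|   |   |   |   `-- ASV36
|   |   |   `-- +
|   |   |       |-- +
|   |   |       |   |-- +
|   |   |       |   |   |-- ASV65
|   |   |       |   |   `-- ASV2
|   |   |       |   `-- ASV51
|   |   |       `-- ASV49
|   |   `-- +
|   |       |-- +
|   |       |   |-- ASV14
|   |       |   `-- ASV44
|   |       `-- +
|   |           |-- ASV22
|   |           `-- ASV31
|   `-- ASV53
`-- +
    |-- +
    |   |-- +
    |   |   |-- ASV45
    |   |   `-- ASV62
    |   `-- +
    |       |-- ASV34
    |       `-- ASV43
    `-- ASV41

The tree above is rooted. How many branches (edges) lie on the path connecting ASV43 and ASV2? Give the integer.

11

The MRCA of ASV43 and ASV2 is the root of the tree.
From ASV43 up to that node: 4 branches. From ASV2 up to the same node: 7 branches. Total: 4 + 7 = 11.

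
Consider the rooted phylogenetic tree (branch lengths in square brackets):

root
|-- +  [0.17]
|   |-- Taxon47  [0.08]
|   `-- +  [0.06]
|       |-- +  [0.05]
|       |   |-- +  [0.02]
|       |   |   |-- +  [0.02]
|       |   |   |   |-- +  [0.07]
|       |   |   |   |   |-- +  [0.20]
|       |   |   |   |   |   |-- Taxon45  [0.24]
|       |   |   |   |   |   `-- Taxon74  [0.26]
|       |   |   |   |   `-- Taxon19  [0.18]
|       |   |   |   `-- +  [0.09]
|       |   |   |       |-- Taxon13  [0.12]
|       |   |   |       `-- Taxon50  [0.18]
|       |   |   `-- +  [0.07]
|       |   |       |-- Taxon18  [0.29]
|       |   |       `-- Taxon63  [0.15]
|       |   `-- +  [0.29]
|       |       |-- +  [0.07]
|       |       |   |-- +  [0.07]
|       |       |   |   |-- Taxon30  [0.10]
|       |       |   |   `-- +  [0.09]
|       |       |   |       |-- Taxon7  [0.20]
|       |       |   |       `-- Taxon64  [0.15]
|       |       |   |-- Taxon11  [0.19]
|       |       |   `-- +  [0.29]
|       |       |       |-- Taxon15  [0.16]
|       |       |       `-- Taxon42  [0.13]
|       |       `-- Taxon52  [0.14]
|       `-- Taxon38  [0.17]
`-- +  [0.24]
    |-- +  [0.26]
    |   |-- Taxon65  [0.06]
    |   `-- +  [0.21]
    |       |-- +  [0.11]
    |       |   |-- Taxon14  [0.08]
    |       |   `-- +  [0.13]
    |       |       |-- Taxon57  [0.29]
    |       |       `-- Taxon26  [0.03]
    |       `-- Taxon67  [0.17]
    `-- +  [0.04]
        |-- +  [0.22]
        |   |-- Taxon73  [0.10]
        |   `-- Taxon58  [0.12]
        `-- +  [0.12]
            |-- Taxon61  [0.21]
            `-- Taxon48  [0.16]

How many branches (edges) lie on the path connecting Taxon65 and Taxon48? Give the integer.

The MRCA of Taxon65 and Taxon48 is the node subtending ((Taxon65,((Taxon14,(Taxon57,Taxon26)),Taxon67)),((Taxon73,Taxon58),(Taxon61,Taxon48))).
From Taxon65 up to that node: 2 branches. From Taxon48 up to the same node: 3 branches. Total: 2 + 3 = 5.

5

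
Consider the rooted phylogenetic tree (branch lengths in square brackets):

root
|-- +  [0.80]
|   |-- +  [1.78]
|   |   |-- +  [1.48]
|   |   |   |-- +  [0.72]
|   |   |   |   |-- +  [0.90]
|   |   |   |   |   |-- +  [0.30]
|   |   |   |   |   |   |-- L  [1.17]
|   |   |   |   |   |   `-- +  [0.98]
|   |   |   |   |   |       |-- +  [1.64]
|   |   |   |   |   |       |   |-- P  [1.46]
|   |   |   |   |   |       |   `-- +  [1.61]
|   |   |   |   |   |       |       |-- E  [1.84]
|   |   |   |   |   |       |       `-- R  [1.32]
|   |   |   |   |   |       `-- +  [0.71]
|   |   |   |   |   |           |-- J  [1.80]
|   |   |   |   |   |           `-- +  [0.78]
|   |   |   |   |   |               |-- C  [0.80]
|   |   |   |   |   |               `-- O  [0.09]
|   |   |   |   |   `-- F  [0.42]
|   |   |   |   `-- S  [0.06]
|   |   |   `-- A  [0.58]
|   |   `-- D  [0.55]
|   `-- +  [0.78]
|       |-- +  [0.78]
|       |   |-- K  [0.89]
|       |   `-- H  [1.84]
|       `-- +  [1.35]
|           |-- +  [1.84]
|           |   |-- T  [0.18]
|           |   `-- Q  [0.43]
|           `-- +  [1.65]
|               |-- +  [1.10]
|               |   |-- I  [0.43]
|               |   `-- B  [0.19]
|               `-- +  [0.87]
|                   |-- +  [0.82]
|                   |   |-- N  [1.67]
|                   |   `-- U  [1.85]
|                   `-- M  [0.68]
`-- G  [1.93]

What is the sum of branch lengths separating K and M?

6.22

The path runs K → … → MRCA → … → M; the MRCA is the node subtending ((K,H),((T,Q),((I,B),((N,U),M)))).
Branch lengths along that path: 0.89 + 0.78 + 1.35 + 1.65 + 0.87 + 0.68 = 6.22.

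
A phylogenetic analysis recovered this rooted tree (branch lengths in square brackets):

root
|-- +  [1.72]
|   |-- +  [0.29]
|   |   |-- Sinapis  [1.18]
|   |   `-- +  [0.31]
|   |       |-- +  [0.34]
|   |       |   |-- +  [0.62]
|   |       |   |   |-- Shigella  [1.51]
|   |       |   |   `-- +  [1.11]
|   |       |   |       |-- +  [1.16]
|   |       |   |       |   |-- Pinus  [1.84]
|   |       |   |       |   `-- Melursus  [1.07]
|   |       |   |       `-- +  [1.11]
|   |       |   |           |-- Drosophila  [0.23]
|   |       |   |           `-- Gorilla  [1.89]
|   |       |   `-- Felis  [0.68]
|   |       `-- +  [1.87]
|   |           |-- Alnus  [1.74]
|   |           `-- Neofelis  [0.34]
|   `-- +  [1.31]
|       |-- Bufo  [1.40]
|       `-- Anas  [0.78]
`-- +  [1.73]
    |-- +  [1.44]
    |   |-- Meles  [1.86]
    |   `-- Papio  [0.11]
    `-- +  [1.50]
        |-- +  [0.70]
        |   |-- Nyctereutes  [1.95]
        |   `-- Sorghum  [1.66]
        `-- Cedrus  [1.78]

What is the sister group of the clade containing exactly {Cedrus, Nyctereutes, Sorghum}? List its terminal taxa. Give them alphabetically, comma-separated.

The clade containing exactly {Cedrus, Nyctereutes, Sorghum} attaches to the tree at the node subtending ((Meles,Papio),((Nyctereutes,Sorghum),Cedrus)).
The other lineage descending from that same node — the sister group — is (Meles,Papio); its 2 tips in alphabetical order are the answer.

Meles, Papio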